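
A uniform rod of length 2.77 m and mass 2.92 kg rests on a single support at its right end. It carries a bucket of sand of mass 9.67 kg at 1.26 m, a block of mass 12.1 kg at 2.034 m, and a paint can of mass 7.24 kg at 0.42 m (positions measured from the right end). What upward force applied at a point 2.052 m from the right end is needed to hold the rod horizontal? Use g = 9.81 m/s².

Sum moments about the right end (the unknown pivot reaction has zero arm there).
Beam weight: 2.92 × 9.81 = 28.65 N down at 1.385 m → arm 1.385 m, τ = 28.65 × 1.385 = 39.68 N·m counterclockwise.
Bucket of sand: 9.67 × 9.81 = 94.86 N down at 1.26 m → arm 1.26 m, τ = 94.86 × 1.26 = 119.5 N·m counterclockwise.
Block: 12.1 × 9.81 = 118.7 N down at 2.034 m → arm 2.034 m, τ = 118.7 × 2.034 = 241.4 N·m counterclockwise.
Paint can: 7.24 × 9.81 = 71.02 N down at 0.42 m → arm 0.42 m, τ = 71.02 × 0.42 = 29.83 N·m counterclockwise.
Net moment of the loads = 430.4 N·m counterclockwise.
The upward force F acts at a point 2.052 m from the right end, arm 2.052 m, giving F × 2.052 clockwise.
Στ = 0 ⇒ F × 2.052 = 430.4 ⇒ F = 430.4 / 2.052 = 210 N.

F ≈ 210 N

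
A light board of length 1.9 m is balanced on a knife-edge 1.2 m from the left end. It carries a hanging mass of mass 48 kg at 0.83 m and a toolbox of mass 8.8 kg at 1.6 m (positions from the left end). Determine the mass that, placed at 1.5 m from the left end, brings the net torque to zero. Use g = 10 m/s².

Sum moments about the knife-edge (at 1.2 m from the left end) (the support reaction has zero arm there).
Hanging mass: 48 × 10 = 480 N down at 0.83 m → arm 0.37 m, τ = 480 × 0.37 = 177.6 N·m counterclockwise.
Toolbox: 8.8 × 10 = 88 N down at 1.6 m → arm 0.4 m, τ = 88 × 0.4 = 35.2 N·m clockwise.
Net moment of known loads = 142.4 N·m counterclockwise.
An unknown mass m at 1.5 m has arm 0.3 m; its moment is m·g·0.3 clockwise.
Balancing moments: m × 10 × 0.3 = 142.4, giving m = 142.4 / (10 × 0.3) = 47.5 kg.

m ≈ 47.5 kg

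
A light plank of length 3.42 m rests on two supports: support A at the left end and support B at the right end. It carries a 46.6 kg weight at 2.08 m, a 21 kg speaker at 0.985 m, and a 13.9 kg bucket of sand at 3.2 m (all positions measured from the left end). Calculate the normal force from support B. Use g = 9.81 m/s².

R_B ≈ 465 N

Take moments about support A.
Weight: 46.6 × 9.81 = 457.1 N down at 2.08 m → arm 2.08 m, τ = 457.1 × 2.08 = 950.8 N·m clockwise.
Speaker: 21 × 9.81 = 206 N down at 0.985 m → arm 0.985 m, τ = 206 × 0.985 = 202.9 N·m clockwise.
Bucket of sand: 13.9 × 9.81 = 136.4 N down at 3.2 m → arm 3.2 m, τ = 136.4 × 3.2 = 436.5 N·m clockwise.
Net load moment about support A = 1590 N·m clockwise.
Reaction R at support B is upward at 3.42 m, arm 3.42 m → moment R × 3.42 counterclockwise.
Balancing moments: R × 3.42 = 1590, giving R = 465 N.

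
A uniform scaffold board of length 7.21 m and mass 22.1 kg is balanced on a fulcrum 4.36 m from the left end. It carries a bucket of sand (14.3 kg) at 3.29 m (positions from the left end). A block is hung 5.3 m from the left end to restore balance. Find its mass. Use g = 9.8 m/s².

m ≈ 34 kg

Take moments about the fulcrum (at 4.36 m from the left end).
Beam weight: 22.1 × 9.8 = 216.6 N down at 3.605 m → arm 0.755 m, τ = 216.6 × 0.755 = 163.5 N·m counterclockwise.
Bucket of sand: 14.3 × 9.8 = 140.1 N down at 3.29 m → arm 1.07 m, τ = 140.1 × 1.07 = 149.9 N·m counterclockwise.
Net moment of known loads = 313.4 N·m counterclockwise.
An unknown mass m at 5.3 m has arm 0.94 m; its moment is m·g·0.94 clockwise.
For rotational equilibrium, m × 9.8 × 0.94 = 313.4, so m = 313.4 / (9.8 × 0.94) = 34 kg.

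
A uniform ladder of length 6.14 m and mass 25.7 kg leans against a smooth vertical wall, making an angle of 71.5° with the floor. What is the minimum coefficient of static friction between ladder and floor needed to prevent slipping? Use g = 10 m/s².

Take moments about the foot of the ladder.
Ladder weight 25.7×10 = 257 N acts at 3.07 m along the ladder; its horizontal arm is 3.07·cos71.5° = 0.9741 m → τ = 250.3 N·m clockwise.
Wall normal N acts horizontally at the top; its moment arm is the height L sinθ = 6.14·sin71.5° = 5.823 m, counterclockwise.
Setting net torque to zero: N × 5.823 = 250.3 → N = 42.98 N.
ΣFx = 0 ⇒ f = N_wall = 42.98 N. ΣFy = 0 ⇒ N_floor = 257 N.
μ_min = f / N_floor = 42.98 / 257 = 0.167.

μ_min ≈ 0.167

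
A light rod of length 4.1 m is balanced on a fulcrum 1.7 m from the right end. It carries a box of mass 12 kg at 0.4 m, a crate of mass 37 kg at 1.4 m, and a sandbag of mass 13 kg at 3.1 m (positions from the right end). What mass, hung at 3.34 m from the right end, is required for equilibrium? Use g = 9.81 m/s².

About the fulcrum (at 1.7 m from the right end):
Box: 12 × 9.81 = 117.7 N down at 0.4 m → arm 1.3 m, τ = 117.7 × 1.3 = 153 N·m clockwise.
Crate: 37 × 9.81 = 363 N down at 1.4 m → arm 0.3 m, τ = 363 × 0.3 = 108.9 N·m clockwise.
Sandbag: 13 × 9.81 = 127.5 N down at 3.1 m → arm 1.4 m, τ = 127.5 × 1.4 = 178.5 N·m counterclockwise.
Net moment of known loads = 83.4 N·m clockwise.
An unknown mass m at 3.34 m has arm 1.64 m; its moment is m·g·1.64 counterclockwise.
Setting net torque to zero: m × 9.81 × 1.64 = 83.4 → m = 83.4 / (9.81 × 1.64) = 5.18 kg.

m ≈ 5.18 kg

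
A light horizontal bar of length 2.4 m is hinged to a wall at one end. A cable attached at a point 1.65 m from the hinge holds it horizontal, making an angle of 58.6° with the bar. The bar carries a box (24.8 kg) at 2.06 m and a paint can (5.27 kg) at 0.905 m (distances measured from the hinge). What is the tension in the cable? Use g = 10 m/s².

T ≈ 397 N

Sum moments about the hinge (the unknown hinge reaction has zero arm there).
Box: 24.8 × 10 = 248 N down at 2.06 m → arm 2.06 m, τ = 248 × 2.06 = 510.9 N·m clockwise.
Paint can: 5.27 × 10 = 52.7 N down at 0.905 m → arm 0.905 m, τ = 52.7 × 0.905 = 47.69 N·m clockwise.
Total clockwise load moment = 558.6 N·m.
The cable tension T acts at 1.65 m; only its component perpendicular to the bar, T sinθ, produces torque. sin 58.6° = 0.8536.
Στ = 0 ⇒ T × 1.65 × 0.8536 = 558.6 ⇒ T = 558.6 / 1.408 = 397 N.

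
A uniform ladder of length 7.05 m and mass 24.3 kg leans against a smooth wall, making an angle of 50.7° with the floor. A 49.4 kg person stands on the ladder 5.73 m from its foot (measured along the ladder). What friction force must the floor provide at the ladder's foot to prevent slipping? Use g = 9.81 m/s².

Taking torques about the foot of the ladder:
Ladder weight 24.3×9.81 = 238.4 N acts at 3.525 m along the ladder; its horizontal arm is 3.525·cos50.7° = 2.233 m → τ = 532.3 N·m clockwise.
Person: 49.4×9.81 = 484.6 N at 5.73 m → arm 3.629 m → τ = 1759 N·m clockwise.
Wall normal N acts horizontally at the top; its moment arm is the height L sinθ = 7.05·sin50.7° = 5.456 m, counterclockwise.
Balancing moments: N × 5.456 = 2291, giving N = 420 N.
ΣFx = 0: friction at the foot balances the wall's push, so f = N_wall = 420 N.

f ≈ 420 N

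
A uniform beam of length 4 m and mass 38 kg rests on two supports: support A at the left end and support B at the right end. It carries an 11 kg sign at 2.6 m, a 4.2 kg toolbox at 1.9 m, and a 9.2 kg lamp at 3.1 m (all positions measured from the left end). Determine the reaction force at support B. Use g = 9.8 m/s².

Take moments about support A.
Beam weight: 38 × 9.8 = 372.4 N down at 2 m → arm 2 m, τ = 372.4 × 2 = 744.8 N·m clockwise.
Sign: 11 × 9.8 = 107.8 N down at 2.6 m → arm 2.6 m, τ = 107.8 × 2.6 = 280.3 N·m clockwise.
Toolbox: 4.2 × 9.8 = 41.16 N down at 1.9 m → arm 1.9 m, τ = 41.16 × 1.9 = 78.2 N·m clockwise.
Lamp: 9.2 × 9.8 = 90.16 N down at 3.1 m → arm 3.1 m, τ = 90.16 × 3.1 = 279.5 N·m clockwise.
Net load moment about support A = 1383 N·m clockwise.
Reaction R at support B is upward at 4 m, arm 4 m → moment R × 4 counterclockwise.
Balancing moments: R × 4 = 1383, giving R = 346 N.

R_B ≈ 346 N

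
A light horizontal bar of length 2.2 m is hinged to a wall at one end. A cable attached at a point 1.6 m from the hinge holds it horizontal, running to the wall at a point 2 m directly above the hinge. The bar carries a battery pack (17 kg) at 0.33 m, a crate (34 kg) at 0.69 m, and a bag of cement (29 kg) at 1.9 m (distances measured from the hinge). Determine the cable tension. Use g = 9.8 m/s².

Choose the hinge as the axis so the unknown hinge reaction has zero arm there.
Battery pack: 17 × 9.8 = 166.6 N down at 0.33 m → arm 0.33 m, τ = 166.6 × 0.33 = 54.98 N·m clockwise.
Crate: 34 × 9.8 = 333.2 N down at 0.69 m → arm 0.69 m, τ = 333.2 × 0.69 = 229.9 N·m clockwise.
Bag of cement: 29 × 9.8 = 284.2 N down at 1.9 m → arm 1.9 m, τ = 284.2 × 1.9 = 540 N·m clockwise.
Total clockwise load moment = 824.9 N·m.
The cable tension T acts at 1.6 m; only its component perpendicular to the bar, T sinθ, produces torque. sinθ = h/√(h²+d²) = 2/√(2²+1.6²) = 0.7809.
Στ = 0 ⇒ T × 1.6 × 0.7809 = 824.9 ⇒ T = 824.9 / 1.249 = 660 N.

T ≈ 660 N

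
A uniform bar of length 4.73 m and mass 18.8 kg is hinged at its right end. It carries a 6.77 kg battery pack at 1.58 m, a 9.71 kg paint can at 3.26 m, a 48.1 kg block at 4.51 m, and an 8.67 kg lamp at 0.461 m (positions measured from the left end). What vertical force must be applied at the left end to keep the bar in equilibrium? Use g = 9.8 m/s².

Choose the right end as the axis so the unknown pivot reaction has zero arm there.
Beam weight: 18.8 × 9.8 = 184.2 N down at 2.365 m → arm 2.365 m, τ = 184.2 × 2.365 = 435.6 N·m counterclockwise.
Battery pack: 6.77 × 9.8 = 66.35 N down at 1.58 m → arm 3.15 m, τ = 66.35 × 3.15 = 209 N·m counterclockwise.
Paint can: 9.71 × 9.8 = 95.16 N down at 3.26 m → arm 1.47 m, τ = 95.16 × 1.47 = 139.9 N·m counterclockwise.
Block: 48.1 × 9.8 = 471.4 N down at 4.51 m → arm 0.22 m, τ = 471.4 × 0.22 = 103.7 N·m counterclockwise.
Lamp: 8.67 × 9.8 = 84.97 N down at 0.461 m → arm 4.269 m, τ = 84.97 × 4.269 = 362.7 N·m counterclockwise.
Net moment of the loads = 1251 N·m counterclockwise.
The upward force F acts at the left end, arm 4.73 m, giving F × 4.73 clockwise.
For rotational equilibrium, F × 4.73 = 1251, so F = 1251 / 4.73 = 264 N.

F ≈ 264 N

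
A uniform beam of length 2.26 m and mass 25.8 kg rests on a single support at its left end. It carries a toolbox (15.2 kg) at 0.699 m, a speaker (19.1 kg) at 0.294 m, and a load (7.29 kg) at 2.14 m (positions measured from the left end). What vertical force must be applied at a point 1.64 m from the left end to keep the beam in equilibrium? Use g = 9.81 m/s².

Choose the left end as the axis so the unknown pivot reaction has zero arm there.
Beam weight: 25.8 × 9.81 = 253.1 N down at 1.13 m → arm 1.13 m, τ = 253.1 × 1.13 = 286 N·m clockwise.
Toolbox: 15.2 × 9.81 = 149.1 N down at 0.699 m → arm 0.699 m, τ = 149.1 × 0.699 = 104.2 N·m clockwise.
Speaker: 19.1 × 9.81 = 187.4 N down at 0.294 m → arm 0.294 m, τ = 187.4 × 0.294 = 55.1 N·m clockwise.
Load: 7.29 × 9.81 = 71.51 N down at 2.14 m → arm 2.14 m, τ = 71.51 × 2.14 = 153 N·m clockwise.
Net moment of the loads = 598.3 N·m clockwise.
The upward force F acts at a point 1.64 m from the left end, arm 1.64 m, giving F × 1.64 counterclockwise.
Στ = 0 ⇒ F × 1.64 = 598.3 ⇒ F = 598.3 / 1.64 = 365 N.

F ≈ 365 N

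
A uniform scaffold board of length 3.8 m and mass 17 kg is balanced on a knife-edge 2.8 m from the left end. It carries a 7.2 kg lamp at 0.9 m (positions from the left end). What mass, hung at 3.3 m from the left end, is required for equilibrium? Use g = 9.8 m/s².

m ≈ 58 kg

Take moments about the knife-edge (at 2.8 m from the left end).
Beam weight: 17 × 9.8 = 166.6 N down at 1.9 m → arm 0.9 m, τ = 166.6 × 0.9 = 149.9 N·m counterclockwise.
Lamp: 7.2 × 9.8 = 70.56 N down at 0.9 m → arm 1.9 m, τ = 70.56 × 1.9 = 134.1 N·m counterclockwise.
Net moment of known loads = 284 N·m counterclockwise.
An unknown mass m at 3.3 m has arm 0.5 m; its moment is m·g·0.5 clockwise.
Στ = 0 ⇒ m × 9.8 × 0.5 = 284 ⇒ m = 284 / (9.8 × 0.5) = 58 kg.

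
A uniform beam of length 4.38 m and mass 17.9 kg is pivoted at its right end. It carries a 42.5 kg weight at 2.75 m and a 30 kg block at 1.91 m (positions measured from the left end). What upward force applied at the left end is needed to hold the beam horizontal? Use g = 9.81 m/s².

F ≈ 409 N

Taking torques about the right end:
Beam weight: 17.9 × 9.81 = 175.6 N down at 2.19 m → arm 2.19 m, τ = 175.6 × 2.19 = 384.6 N·m counterclockwise.
Weight: 42.5 × 9.81 = 416.9 N down at 2.75 m → arm 1.63 m, τ = 416.9 × 1.63 = 679.5 N·m counterclockwise.
Block: 30 × 9.81 = 294.3 N down at 1.91 m → arm 2.47 m, τ = 294.3 × 2.47 = 726.9 N·m counterclockwise.
Net moment of the loads = 1791 N·m counterclockwise.
The upward force F acts at the left end, arm 4.38 m, giving F × 4.38 clockwise.
Balancing moments: F × 4.38 = 1791, giving F = 1791 / 4.38 = 409 N.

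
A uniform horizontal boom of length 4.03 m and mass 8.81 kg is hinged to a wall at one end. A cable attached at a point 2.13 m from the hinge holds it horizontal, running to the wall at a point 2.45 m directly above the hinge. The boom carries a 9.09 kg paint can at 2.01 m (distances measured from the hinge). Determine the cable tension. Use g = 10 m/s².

Choose the hinge as the axis so the unknown hinge reaction has zero arm there.
Beam weight: 8.81 × 10 = 88.1 N down at 2.015 m → arm 2.015 m, τ = 88.1 × 2.015 = 177.5 N·m clockwise.
Paint can: 9.09 × 10 = 90.9 N down at 2.01 m → arm 2.01 m, τ = 90.9 × 2.01 = 182.7 N·m clockwise.
Total clockwise load moment = 360.2 N·m.
The cable tension T acts at 2.13 m; only its component perpendicular to the boom, T sinθ, produces torque. sinθ = h/√(h²+d²) = 2.45/√(2.45²+2.13²) = 0.7547.
Balancing moments: T × 2.13 × 0.7547 = 360.2, giving T = 360.2 / 1.608 = 224 N.

T ≈ 224 N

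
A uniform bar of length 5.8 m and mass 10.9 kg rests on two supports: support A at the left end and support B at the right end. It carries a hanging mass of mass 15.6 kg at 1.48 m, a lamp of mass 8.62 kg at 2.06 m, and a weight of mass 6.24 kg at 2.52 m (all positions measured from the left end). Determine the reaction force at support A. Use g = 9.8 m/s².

Taking torques about support B:
Beam weight: 10.9 × 9.8 = 106.8 N down at 2.9 m → arm 2.9 m, τ = 106.8 × 2.9 = 309.7 N·m counterclockwise.
Hanging mass: 15.6 × 9.8 = 152.9 N down at 1.48 m → arm 4.32 m, τ = 152.9 × 4.32 = 660.5 N·m counterclockwise.
Lamp: 8.62 × 9.8 = 84.48 N down at 2.06 m → arm 3.74 m, τ = 84.48 × 3.74 = 316 N·m counterclockwise.
Weight: 6.24 × 9.8 = 61.15 N down at 2.52 m → arm 3.28 m, τ = 61.15 × 3.28 = 200.6 N·m counterclockwise.
Net load moment about support B = 1487 N·m counterclockwise.
Reaction R at support A is upward at 0 m, arm 5.8 m → moment R × 5.8 clockwise.
Στ = 0 ⇒ R × 5.8 = 1487 ⇒ R = 256 N.

R_A ≈ 256 N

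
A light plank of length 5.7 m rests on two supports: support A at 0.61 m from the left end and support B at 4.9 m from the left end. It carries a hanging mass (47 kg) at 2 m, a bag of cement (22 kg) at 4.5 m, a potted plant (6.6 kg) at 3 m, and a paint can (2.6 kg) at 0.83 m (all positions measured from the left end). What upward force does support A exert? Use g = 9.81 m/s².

R_A ≈ 385 N

Sum moments about support B (its reaction then has zero moment arm).
Hanging mass: 47 × 9.81 = 461.1 N down at 2 m → arm 2.9 m, τ = 461.1 × 2.9 = 1337 N·m counterclockwise.
Bag of cement: 22 × 9.81 = 215.8 N down at 4.5 m → arm 0.4 m, τ = 215.8 × 0.4 = 86.32 N·m counterclockwise.
Potted plant: 6.6 × 9.81 = 64.75 N down at 3 m → arm 1.9 m, τ = 64.75 × 1.9 = 123 N·m counterclockwise.
Paint can: 2.6 × 9.81 = 25.51 N down at 0.83 m → arm 4.07 m, τ = 25.51 × 4.07 = 103.8 N·m counterclockwise.
Net load moment about support B = 1650 N·m counterclockwise.
Reaction R at support A is upward at 0.61 m, arm 4.29 m → moment R × 4.29 clockwise.
Στ = 0 ⇒ R × 4.29 = 1650 ⇒ R = 385 N.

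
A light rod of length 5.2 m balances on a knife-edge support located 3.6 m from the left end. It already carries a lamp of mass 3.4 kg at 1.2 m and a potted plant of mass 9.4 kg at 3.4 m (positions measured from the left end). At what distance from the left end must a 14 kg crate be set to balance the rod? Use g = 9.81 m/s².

x ≈ 4.32 m from the left end

Sum moments about the knife-edge support (at 3.6 m from the left end) (the support reaction has zero arm there).
Lamp: 3.4 × 9.81 = 33.35 N down at 1.2 m → arm 2.4 m, τ = 33.35 × 2.4 = 80.04 N·m counterclockwise.
Potted plant: 9.4 × 9.81 = 92.21 N down at 3.4 m → arm 0.2 m, τ = 92.21 × 0.2 = 18.44 N·m counterclockwise.
Net moment of existing loads = 98.48 N·m counterclockwise.
The crate weighs 14 × 9.81 = 137.3 N and must supply an equal clockwise moment, so its lever arm about the knife-edge support is 98.48 / 137.3 = 0.717 m.
That puts it at 3.6 + 0.717 = 4.32 m from the left end.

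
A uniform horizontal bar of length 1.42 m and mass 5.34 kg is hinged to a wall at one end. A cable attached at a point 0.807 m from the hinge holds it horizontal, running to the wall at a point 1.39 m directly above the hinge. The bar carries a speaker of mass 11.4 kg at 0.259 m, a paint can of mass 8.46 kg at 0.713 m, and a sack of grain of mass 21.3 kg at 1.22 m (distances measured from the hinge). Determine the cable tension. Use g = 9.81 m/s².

T ≈ 545 N

Sum moments about the hinge (the unknown hinge reaction has zero arm there).
Beam weight: 5.34 × 9.81 = 52.39 N down at 0.71 m → arm 0.71 m, τ = 52.39 × 0.71 = 37.2 N·m clockwise.
Speaker: 11.4 × 9.81 = 111.8 N down at 0.259 m → arm 0.259 m, τ = 111.8 × 0.259 = 28.96 N·m clockwise.
Paint can: 8.46 × 9.81 = 82.99 N down at 0.713 m → arm 0.713 m, τ = 82.99 × 0.713 = 59.17 N·m clockwise.
Sack of grain: 21.3 × 9.81 = 209 N down at 1.22 m → arm 1.22 m, τ = 209 × 1.22 = 255 N·m clockwise.
Total clockwise load moment = 380.3 N·m.
The cable tension T acts at 0.807 m; only its component perpendicular to the bar, T sinθ, produces torque. sinθ = h/√(h²+d²) = 1.39/√(1.39²+0.807²) = 0.8648.
For rotational equilibrium, T × 0.807 × 0.8648 = 380.3, so T = 380.3 / 0.6979 = 545 N.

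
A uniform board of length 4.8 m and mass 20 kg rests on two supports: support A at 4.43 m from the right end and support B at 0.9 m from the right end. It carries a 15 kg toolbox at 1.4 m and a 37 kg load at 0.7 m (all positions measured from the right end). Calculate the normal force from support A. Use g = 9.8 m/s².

R_A ≈ 83.6 N

About support B:
Beam weight: 20 × 9.8 = 196 N down at 2.4 m → arm 1.5 m, τ = 196 × 1.5 = 294 N·m counterclockwise.
Toolbox: 15 × 9.8 = 147 N down at 1.4 m → arm 0.5 m, τ = 147 × 0.5 = 73.5 N·m counterclockwise.
Load: 37 × 9.8 = 362.6 N down at 0.7 m → arm 0.2 m, τ = 362.6 × 0.2 = 72.52 N·m clockwise.
Net load moment about support B = 295 N·m counterclockwise.
Reaction R at support A is upward at 4.43 m, arm 3.53 m → moment R × 3.53 clockwise.
Balancing moments: R × 3.53 = 295, giving R = 83.6 N.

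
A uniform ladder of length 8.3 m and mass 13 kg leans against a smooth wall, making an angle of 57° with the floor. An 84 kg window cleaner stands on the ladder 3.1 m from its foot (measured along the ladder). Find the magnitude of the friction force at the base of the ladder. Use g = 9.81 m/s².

Take moments about the foot of the ladder.
Ladder weight 13×9.81 = 127.5 N acts at 4.15 m along the ladder; its horizontal arm is 4.15·cos57° = 2.26 m → τ = 288.1 N·m clockwise.
Window cleaner: 84×9.81 = 824 N at 3.1 m → arm 1.688 m → τ = 1391 N·m clockwise.
Wall normal N acts horizontally at the top; its moment arm is the height L sinθ = 8.3·sin57° = 6.961 m, counterclockwise.
Balancing moments: N × 6.961 = 1679, giving N = 241 N.
ΣFx = 0: friction at the foot balances the wall's push, so f = N_wall = 241 N.

f ≈ 241 N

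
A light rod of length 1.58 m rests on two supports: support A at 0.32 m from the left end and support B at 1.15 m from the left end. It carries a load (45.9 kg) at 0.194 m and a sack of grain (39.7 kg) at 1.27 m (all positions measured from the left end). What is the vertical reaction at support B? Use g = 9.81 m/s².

R_B ≈ 377 N

About support A:
Load: 45.9 × 9.81 = 450.3 N down at 0.194 m → arm 0.126 m, τ = 450.3 × 0.126 = 56.74 N·m counterclockwise.
Sack of grain: 39.7 × 9.81 = 389.5 N down at 1.27 m → arm 0.95 m, τ = 389.5 × 0.95 = 370 N·m clockwise.
Net load moment about support A = 313.3 N·m clockwise.
Reaction R at support B is upward at 1.15 m, arm 0.83 m → moment R × 0.83 counterclockwise.
Στ = 0 ⇒ R × 0.83 = 313.3 ⇒ R = 377 N.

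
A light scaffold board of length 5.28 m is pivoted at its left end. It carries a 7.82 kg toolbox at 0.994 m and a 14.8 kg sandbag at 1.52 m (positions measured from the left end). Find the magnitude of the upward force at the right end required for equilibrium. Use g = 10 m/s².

F ≈ 57.3 N

Sum moments about the left end (the unknown pivot reaction has zero arm there).
Toolbox: 7.82 × 10 = 78.2 N down at 0.994 m → arm 0.994 m, τ = 78.2 × 0.994 = 77.73 N·m clockwise.
Sandbag: 14.8 × 10 = 148 N down at 1.52 m → arm 1.52 m, τ = 148 × 1.52 = 225 N·m clockwise.
Net moment of the loads = 302.7 N·m clockwise.
The upward force F acts at the right end, arm 5.28 m, giving F × 5.28 counterclockwise.
For rotational equilibrium, F × 5.28 = 302.7, so F = 302.7 / 5.28 = 57.3 N.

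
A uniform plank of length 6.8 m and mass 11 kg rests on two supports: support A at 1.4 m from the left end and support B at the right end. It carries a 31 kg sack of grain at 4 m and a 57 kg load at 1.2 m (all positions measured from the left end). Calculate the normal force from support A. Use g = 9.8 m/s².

Choose support B as the axis so its reaction then has zero moment arm.
Beam weight: 11 × 9.8 = 107.8 N down at 3.4 m → arm 3.4 m, τ = 107.8 × 3.4 = 366.5 N·m counterclockwise.
Sack of grain: 31 × 9.8 = 303.8 N down at 4 m → arm 2.8 m, τ = 303.8 × 2.8 = 850.6 N·m counterclockwise.
Load: 57 × 9.8 = 558.6 N down at 1.2 m → arm 5.6 m, τ = 558.6 × 5.6 = 3128 N·m counterclockwise.
Net load moment about support B = 4345 N·m counterclockwise.
Reaction R at support A is upward at 1.4 m, arm 5.4 m → moment R × 5.4 clockwise.
Balancing moments: R × 5.4 = 4345, giving R = 805 N.

R_A ≈ 805 N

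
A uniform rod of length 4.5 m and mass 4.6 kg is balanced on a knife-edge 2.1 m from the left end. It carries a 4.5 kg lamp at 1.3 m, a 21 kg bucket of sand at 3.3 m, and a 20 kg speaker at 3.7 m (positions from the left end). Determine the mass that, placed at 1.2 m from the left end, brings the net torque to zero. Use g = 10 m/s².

Taking torques about the knife-edge (at 2.1 m from the left end):
Beam weight: 4.6 × 10 = 46 N down at 2.25 m → arm 0.15 m, τ = 46 × 0.15 = 6.9 N·m clockwise.
Lamp: 4.5 × 10 = 45 N down at 1.3 m → arm 0.8 m, τ = 45 × 0.8 = 36 N·m counterclockwise.
Bucket of sand: 21 × 10 = 210 N down at 3.3 m → arm 1.2 m, τ = 210 × 1.2 = 252 N·m clockwise.
Speaker: 20 × 10 = 200 N down at 3.7 m → arm 1.6 m, τ = 200 × 1.6 = 320 N·m clockwise.
Net moment of known loads = 542.9 N·m clockwise.
An unknown mass m at 1.2 m has arm 0.9 m; its moment is m·g·0.9 counterclockwise.
Setting net torque to zero: m × 10 × 0.9 = 542.9 → m = 542.9 / (10 × 0.9) = 60.3 kg.

m ≈ 60.3 kg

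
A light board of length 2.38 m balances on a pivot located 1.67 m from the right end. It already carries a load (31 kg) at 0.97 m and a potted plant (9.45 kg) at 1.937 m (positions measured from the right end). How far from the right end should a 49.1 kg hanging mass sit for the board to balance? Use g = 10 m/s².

Take moments about the pivot (at 1.67 m from the right end).
Load: 31 × 10 = 310 N down at 0.97 m → arm 0.7 m, τ = 310 × 0.7 = 217 N·m clockwise.
Potted plant: 9.45 × 10 = 94.5 N down at 1.937 m → arm 0.267 m, τ = 94.5 × 0.267 = 25.23 N·m counterclockwise.
Net moment of existing loads = 191.8 N·m clockwise.
The hanging mass weighs 49.1 × 10 = 491 N and must supply an equal counterclockwise moment, so its lever arm about the pivot is 191.8 / 491 = 0.391 m.
That puts it at 1.67 + 0.391 = 2.06 m from the right end.

x ≈ 2.06 m from the right end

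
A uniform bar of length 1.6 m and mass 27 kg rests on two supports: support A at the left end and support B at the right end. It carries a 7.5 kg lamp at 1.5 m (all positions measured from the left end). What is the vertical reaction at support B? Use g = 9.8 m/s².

Choose support A as the axis so its reaction then has zero moment arm.
Beam weight: 27 × 9.8 = 264.6 N down at 0.8 m → arm 0.8 m, τ = 264.6 × 0.8 = 211.7 N·m clockwise.
Lamp: 7.5 × 9.8 = 73.5 N down at 1.5 m → arm 1.5 m, τ = 73.5 × 1.5 = 110.2 N·m clockwise.
Net load moment about support A = 321.9 N·m clockwise.
Reaction R at support B is upward at 1.6 m, arm 1.6 m → moment R × 1.6 counterclockwise.
Balancing moments: R × 1.6 = 321.9, giving R = 201 N.

R_B ≈ 201 N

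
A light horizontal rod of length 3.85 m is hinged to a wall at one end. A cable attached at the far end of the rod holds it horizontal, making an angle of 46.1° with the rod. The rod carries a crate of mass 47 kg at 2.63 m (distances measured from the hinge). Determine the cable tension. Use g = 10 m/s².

T ≈ 446 N

Taking torques about the hinge:
Crate: 47 × 10 = 470 N down at 2.63 m → arm 2.63 m, τ = 470 × 2.63 = 1236 N·m clockwise.
Total clockwise load moment = 1236 N·m.
The cable tension T acts at 3.85 m; only its component perpendicular to the rod, T sinθ, produces torque. sin 46.1° = 0.7206.
For rotational equilibrium, T × 3.85 × 0.7206 = 1236, so T = 1236 / 2.774 = 446 N.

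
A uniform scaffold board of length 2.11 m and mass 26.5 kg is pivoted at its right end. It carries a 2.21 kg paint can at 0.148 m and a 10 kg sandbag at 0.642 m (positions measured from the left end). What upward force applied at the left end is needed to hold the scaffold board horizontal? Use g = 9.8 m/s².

Take moments about the right end.
Beam weight: 26.5 × 9.8 = 259.7 N down at 1.055 m → arm 1.055 m, τ = 259.7 × 1.055 = 274 N·m counterclockwise.
Paint can: 2.21 × 9.8 = 21.66 N down at 0.148 m → arm 1.962 m, τ = 21.66 × 1.962 = 42.5 N·m counterclockwise.
Sandbag: 10 × 9.8 = 98 N down at 0.642 m → arm 1.468 m, τ = 98 × 1.468 = 143.9 N·m counterclockwise.
Net moment of the loads = 460.4 N·m counterclockwise.
The upward force F acts at the left end, arm 2.11 m, giving F × 2.11 clockwise.
Στ = 0 ⇒ F × 2.11 = 460.4 ⇒ F = 460.4 / 2.11 = 218 N.

F ≈ 218 N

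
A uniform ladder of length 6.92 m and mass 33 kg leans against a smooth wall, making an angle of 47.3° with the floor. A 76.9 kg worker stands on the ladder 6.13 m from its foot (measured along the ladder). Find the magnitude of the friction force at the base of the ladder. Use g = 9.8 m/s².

f ≈ 765 N

Sum moments about the foot of the ladder (the floor normal and friction both act there and drop out).
Ladder weight 33×9.8 = 323.4 N acts at 3.46 m along the ladder; its horizontal arm is 3.46·cos47.3° = 2.346 m → τ = 758.7 N·m clockwise.
Worker: 76.9×9.8 = 753.6 N at 6.13 m → arm 4.157 m → τ = 3133 N·m clockwise.
Wall normal N acts horizontally at the top; its moment arm is the height L sinθ = 6.92·sin47.3° = 5.086 m, counterclockwise.
Στ = 0 ⇒ N × 5.086 = 3892 ⇒ N = 765 N.
ΣFx = 0: friction at the foot balances the wall's push, so f = N_wall = 765 N.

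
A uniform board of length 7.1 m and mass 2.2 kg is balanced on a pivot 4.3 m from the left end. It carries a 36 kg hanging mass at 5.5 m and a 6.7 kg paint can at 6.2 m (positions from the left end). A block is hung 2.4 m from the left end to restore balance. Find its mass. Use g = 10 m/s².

Sum moments about the pivot (at 4.3 m from the left end) (the support reaction has zero arm there).
Beam weight: 2.2 × 10 = 22 N down at 3.55 m → arm 0.75 m, τ = 22 × 0.75 = 16.5 N·m counterclockwise.
Hanging mass: 36 × 10 = 360 N down at 5.5 m → arm 1.2 m, τ = 360 × 1.2 = 432 N·m clockwise.
Paint can: 6.7 × 10 = 67 N down at 6.2 m → arm 1.9 m, τ = 67 × 1.9 = 127.3 N·m clockwise.
Net moment of known loads = 542.8 N·m clockwise.
An unknown mass m at 2.4 m has arm 1.9 m; its moment is m·g·1.9 counterclockwise.
Setting net torque to zero: m × 10 × 1.9 = 542.8 → m = 542.8 / (10 × 1.9) = 28.6 kg.

m ≈ 28.6 kg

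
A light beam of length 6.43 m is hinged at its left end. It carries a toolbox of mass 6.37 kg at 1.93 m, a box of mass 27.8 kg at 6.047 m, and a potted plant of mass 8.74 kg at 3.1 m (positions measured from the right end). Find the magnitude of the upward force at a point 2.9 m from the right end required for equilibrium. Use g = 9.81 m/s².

F ≈ 190 N

Sum moments about the left end (the unknown pivot reaction has zero arm there).
Toolbox: 6.37 × 9.81 = 62.49 N down at 1.93 m → arm 4.5 m, τ = 62.49 × 4.5 = 281.2 N·m clockwise.
Box: 27.8 × 9.81 = 272.7 N down at 6.047 m → arm 0.383 m, τ = 272.7 × 0.383 = 104.4 N·m clockwise.
Potted plant: 8.74 × 9.81 = 85.74 N down at 3.1 m → arm 3.33 m, τ = 85.74 × 3.33 = 285.5 N·m clockwise.
Net moment of the loads = 671.1 N·m clockwise.
The upward force F acts at a point 2.9 m from the right end, arm 3.53 m, giving F × 3.53 counterclockwise.
Στ = 0 ⇒ F × 3.53 = 671.1 ⇒ F = 671.1 / 3.53 = 190 N.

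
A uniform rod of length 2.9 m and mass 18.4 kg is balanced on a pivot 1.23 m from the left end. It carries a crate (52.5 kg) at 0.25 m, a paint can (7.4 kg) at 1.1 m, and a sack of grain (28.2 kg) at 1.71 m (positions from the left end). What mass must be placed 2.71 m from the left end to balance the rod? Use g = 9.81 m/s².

m ≈ 23.5 kg

Take moments about the pivot (at 1.23 m from the left end).
Beam weight: 18.4 × 9.81 = 180.5 N down at 1.45 m → arm 0.22 m, τ = 180.5 × 0.22 = 39.71 N·m clockwise.
Crate: 52.5 × 9.81 = 515 N down at 0.25 m → arm 0.98 m, τ = 515 × 0.98 = 504.7 N·m counterclockwise.
Paint can: 7.4 × 9.81 = 72.59 N down at 1.1 m → arm 0.13 m, τ = 72.59 × 0.13 = 9.437 N·m counterclockwise.
Sack of grain: 28.2 × 9.81 = 276.6 N down at 1.71 m → arm 0.48 m, τ = 276.6 × 0.48 = 132.8 N·m clockwise.
Net moment of known loads = 341.6 N·m counterclockwise.
An unknown mass m at 2.71 m has arm 1.48 m; its moment is m·g·1.48 clockwise.
Setting net torque to zero: m × 9.81 × 1.48 = 341.6 → m = 341.6 / (9.81 × 1.48) = 23.5 kg.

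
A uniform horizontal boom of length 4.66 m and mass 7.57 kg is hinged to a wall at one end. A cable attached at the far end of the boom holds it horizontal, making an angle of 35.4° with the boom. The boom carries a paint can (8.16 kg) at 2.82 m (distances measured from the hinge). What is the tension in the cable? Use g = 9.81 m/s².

T ≈ 148 N

Sum moments about the hinge (the unknown hinge reaction has zero arm there).
Beam weight: 7.57 × 9.81 = 74.26 N down at 2.33 m → arm 2.33 m, τ = 74.26 × 2.33 = 173 N·m clockwise.
Paint can: 8.16 × 9.81 = 80.05 N down at 2.82 m → arm 2.82 m, τ = 80.05 × 2.82 = 225.7 N·m clockwise.
Total clockwise load moment = 398.7 N·m.
The cable tension T acts at 4.66 m; only its component perpendicular to the boom, T sinθ, produces torque. sin 35.4° = 0.5793.
For rotational equilibrium, T × 4.66 × 0.5793 = 398.7, so T = 398.7 / 2.7 = 148 N.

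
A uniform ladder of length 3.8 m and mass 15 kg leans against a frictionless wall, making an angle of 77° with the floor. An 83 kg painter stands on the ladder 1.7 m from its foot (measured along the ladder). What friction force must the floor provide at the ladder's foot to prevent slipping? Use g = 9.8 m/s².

f ≈ 101 N

About the foot of the ladder:
Ladder weight 15×9.8 = 147 N acts at 1.9 m along the ladder; its horizontal arm is 1.9·cos77° = 0.4274 m → τ = 62.83 N·m clockwise.
Painter: 83×9.8 = 813.4 N at 1.7 m → arm 0.3824 m → τ = 311 N·m clockwise.
Wall normal N acts horizontally at the top; its moment arm is the height L sinθ = 3.8·sin77° = 3.703 m, counterclockwise.
For rotational equilibrium, N × 3.703 = 373.8, so N = 101 N.
ΣFx = 0: friction at the foot balances the wall's push, so f = N_wall = 101 N.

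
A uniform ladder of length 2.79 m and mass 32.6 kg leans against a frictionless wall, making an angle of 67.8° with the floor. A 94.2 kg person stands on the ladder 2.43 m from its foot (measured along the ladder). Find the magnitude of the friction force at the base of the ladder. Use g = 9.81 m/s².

Choose the foot of the ladder as the axis so the floor normal and friction both act there and drop out.
Ladder weight 32.6×9.81 = 319.8 N acts at 1.395 m along the ladder; its horizontal arm is 1.395·cos67.8° = 0.5271 m → τ = 168.6 N·m clockwise.
Person: 94.2×9.81 = 924.1 N at 2.43 m → arm 0.9182 m → τ = 848.5 N·m clockwise.
Wall normal N acts horizontally at the top; its moment arm is the height L sinθ = 2.79·sin67.8° = 2.583 m, counterclockwise.
Balancing moments: N × 2.583 = 1017, giving N = 394 N.
ΣFx = 0: friction at the foot balances the wall's push, so f = N_wall = 394 N.

f ≈ 394 N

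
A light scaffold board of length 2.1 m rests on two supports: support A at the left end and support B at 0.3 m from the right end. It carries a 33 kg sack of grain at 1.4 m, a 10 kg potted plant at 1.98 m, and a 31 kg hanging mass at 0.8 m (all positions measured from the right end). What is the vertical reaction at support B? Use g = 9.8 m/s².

R_B ≈ 352 N

Take moments about support A.
Sack of grain: 33 × 9.8 = 323.4 N down at 1.4 m → arm 0.7 m, τ = 323.4 × 0.7 = 226.4 N·m clockwise.
Potted plant: 10 × 9.8 = 98 N down at 1.98 m → arm 0.12 m, τ = 98 × 0.12 = 11.76 N·m clockwise.
Hanging mass: 31 × 9.8 = 303.8 N down at 0.8 m → arm 1.3 m, τ = 303.8 × 1.3 = 394.9 N·m clockwise.
Net load moment about support A = 633.1 N·m clockwise.
Reaction R at support B is upward at 0.3 m, arm 1.8 m → moment R × 1.8 counterclockwise.
For rotational equilibrium, R × 1.8 = 633.1, so R = 352 N.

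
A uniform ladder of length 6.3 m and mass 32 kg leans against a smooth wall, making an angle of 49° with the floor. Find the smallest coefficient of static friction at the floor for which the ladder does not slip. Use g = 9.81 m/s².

μ_min ≈ 0.435

Take moments about the foot of the ladder.
Ladder weight 32×9.81 = 313.9 N acts at 3.15 m along the ladder; its horizontal arm is 3.15·cos49° = 2.067 m → τ = 648.8 N·m clockwise.
Wall normal N acts horizontally at the top; its moment arm is the height L sinθ = 6.3·sin49° = 4.755 m, counterclockwise.
Balancing moments: N × 4.755 = 648.8, giving N = 136.4 N.
ΣFx = 0 ⇒ f = N_wall = 136.4 N. ΣFy = 0 ⇒ N_floor = 313.9 N.
μ_min = f / N_floor = 136.4 / 313.9 = 0.435.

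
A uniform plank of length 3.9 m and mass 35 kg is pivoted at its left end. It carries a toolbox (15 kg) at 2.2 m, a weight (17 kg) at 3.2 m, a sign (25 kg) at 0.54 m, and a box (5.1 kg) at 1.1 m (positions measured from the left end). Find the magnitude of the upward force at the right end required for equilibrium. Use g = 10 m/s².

Choose the left end as the axis so the unknown pivot reaction has zero arm there.
Beam weight: 35 × 10 = 350 N down at 1.95 m → arm 1.95 m, τ = 350 × 1.95 = 682.5 N·m clockwise.
Toolbox: 15 × 10 = 150 N down at 2.2 m → arm 2.2 m, τ = 150 × 2.2 = 330 N·m clockwise.
Weight: 17 × 10 = 170 N down at 3.2 m → arm 3.2 m, τ = 170 × 3.2 = 544 N·m clockwise.
Sign: 25 × 10 = 250 N down at 0.54 m → arm 0.54 m, τ = 250 × 0.54 = 135 N·m clockwise.
Box: 5.1 × 10 = 51 N down at 1.1 m → arm 1.1 m, τ = 51 × 1.1 = 56.1 N·m clockwise.
Net moment of the loads = 1748 N·m clockwise.
The upward force F acts at the right end, arm 3.9 m, giving F × 3.9 counterclockwise.
Setting net torque to zero: F × 3.9 = 1748 → F = 1748 / 3.9 = 448 N.

F ≈ 448 N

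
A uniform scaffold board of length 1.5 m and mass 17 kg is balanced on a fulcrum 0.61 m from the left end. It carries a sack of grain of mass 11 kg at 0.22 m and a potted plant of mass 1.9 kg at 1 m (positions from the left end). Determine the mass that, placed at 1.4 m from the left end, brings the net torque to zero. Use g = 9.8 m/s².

m ≈ 1.48 kg

Choose the fulcrum (at 0.61 m from the left end) as the axis so the support reaction has zero arm there.
Beam weight: 17 × 9.8 = 166.6 N down at 0.75 m → arm 0.14 m, τ = 166.6 × 0.14 = 23.32 N·m clockwise.
Sack of grain: 11 × 9.8 = 107.8 N down at 0.22 m → arm 0.39 m, τ = 107.8 × 0.39 = 42.04 N·m counterclockwise.
Potted plant: 1.9 × 9.8 = 18.62 N down at 1 m → arm 0.39 m, τ = 18.62 × 0.39 = 7.262 N·m clockwise.
Net moment of known loads = 11.46 N·m counterclockwise.
An unknown mass m at 1.4 m has arm 0.79 m; its moment is m·g·0.79 clockwise.
Setting net torque to zero: m × 9.8 × 0.79 = 11.46 → m = 11.46 / (9.8 × 0.79) = 1.48 kg.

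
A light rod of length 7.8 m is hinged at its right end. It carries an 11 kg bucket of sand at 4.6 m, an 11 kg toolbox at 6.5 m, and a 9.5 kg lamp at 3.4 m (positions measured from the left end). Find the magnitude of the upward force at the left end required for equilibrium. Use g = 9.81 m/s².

F ≈ 115 N

Take moments about the right end.
Bucket of sand: 11 × 9.81 = 107.9 N down at 4.6 m → arm 3.2 m, τ = 107.9 × 3.2 = 345.3 N·m counterclockwise.
Toolbox: 11 × 9.81 = 107.9 N down at 6.5 m → arm 1.3 m, τ = 107.9 × 1.3 = 140.3 N·m counterclockwise.
Lamp: 9.5 × 9.81 = 93.2 N down at 3.4 m → arm 4.4 m, τ = 93.2 × 4.4 = 410.1 N·m counterclockwise.
Net moment of the loads = 895.7 N·m counterclockwise.
The upward force F acts at the left end, arm 7.8 m, giving F × 7.8 clockwise.
Στ = 0 ⇒ F × 7.8 = 895.7 ⇒ F = 895.7 / 7.8 = 115 N.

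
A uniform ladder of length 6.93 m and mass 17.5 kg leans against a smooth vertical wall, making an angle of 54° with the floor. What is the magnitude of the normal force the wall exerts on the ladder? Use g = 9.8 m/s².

Sum moments about the foot of the ladder (the floor normal and friction both act there and drop out).
Ladder weight 17.5×9.8 = 171.5 N acts at 3.465 m along the ladder; its horizontal arm is 3.465·cos54° = 2.037 m → τ = 349.3 N·m clockwise.
Wall normal N acts horizontally at the top; its moment arm is the height L sinθ = 6.93·sin54° = 5.606 m, counterclockwise.
Setting net torque to zero: N × 5.606 = 349.3 → N = 62.3 N.

N_wall ≈ 62.3 N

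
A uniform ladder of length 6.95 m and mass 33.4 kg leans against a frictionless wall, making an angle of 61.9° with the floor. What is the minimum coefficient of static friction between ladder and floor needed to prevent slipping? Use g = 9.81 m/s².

μ_min ≈ 0.267

Sum moments about the foot of the ladder (the floor normal and friction both act there and drop out).
Ladder weight 33.4×9.81 = 327.7 N acts at 3.475 m along the ladder; its horizontal arm is 3.475·cos61.9° = 1.637 m → τ = 536.4 N·m clockwise.
Wall normal N acts horizontally at the top; its moment arm is the height L sinθ = 6.95·sin61.9° = 6.131 m, counterclockwise.
Setting net torque to zero: N × 6.131 = 536.4 → N = 87.49 N.
ΣFx = 0 ⇒ f = N_wall = 87.49 N. ΣFy = 0 ⇒ N_floor = 327.7 N.
μ_min = f / N_floor = 87.49 / 327.7 = 0.267.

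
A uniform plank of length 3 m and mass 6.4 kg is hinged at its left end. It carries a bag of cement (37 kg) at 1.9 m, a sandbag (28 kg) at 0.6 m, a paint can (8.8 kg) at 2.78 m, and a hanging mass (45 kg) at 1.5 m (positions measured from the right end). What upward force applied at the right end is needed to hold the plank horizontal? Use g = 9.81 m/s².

Choose the left end as the axis so the unknown pivot reaction has zero arm there.
Beam weight: 6.4 × 9.81 = 62.78 N down at 1.5 m → arm 1.5 m, τ = 62.78 × 1.5 = 94.17 N·m clockwise.
Bag of cement: 37 × 9.81 = 363 N down at 1.9 m → arm 1.1 m, τ = 363 × 1.1 = 399.3 N·m clockwise.
Sandbag: 28 × 9.81 = 274.7 N down at 0.6 m → arm 2.4 m, τ = 274.7 × 2.4 = 659.3 N·m clockwise.
Paint can: 8.8 × 9.81 = 86.33 N down at 2.78 m → arm 0.22 m, τ = 86.33 × 0.22 = 18.99 N·m clockwise.
Hanging mass: 45 × 9.81 = 441.5 N down at 1.5 m → arm 1.5 m, τ = 441.5 × 1.5 = 662.2 N·m clockwise.
Net moment of the loads = 1834 N·m clockwise.
The upward force F acts at the right end, arm 3 m, giving F × 3 counterclockwise.
Στ = 0 ⇒ F × 3 = 1834 ⇒ F = 1834 / 3 = 611 N.

F ≈ 611 N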